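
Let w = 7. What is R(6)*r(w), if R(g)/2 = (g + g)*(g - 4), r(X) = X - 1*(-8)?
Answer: 720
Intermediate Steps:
r(X) = 8 + X (r(X) = X + 8 = 8 + X)
R(g) = 4*g*(-4 + g) (R(g) = 2*((g + g)*(g - 4)) = 2*((2*g)*(-4 + g)) = 2*(2*g*(-4 + g)) = 4*g*(-4 + g))
R(6)*r(w) = (4*6*(-4 + 6))*(8 + 7) = (4*6*2)*15 = 48*15 = 720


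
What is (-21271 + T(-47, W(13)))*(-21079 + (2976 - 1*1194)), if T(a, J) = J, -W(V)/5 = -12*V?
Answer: 395414827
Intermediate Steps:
W(V) = 60*V (W(V) = -(-60)*V = 60*V)
(-21271 + T(-47, W(13)))*(-21079 + (2976 - 1*1194)) = (-21271 + 60*13)*(-21079 + (2976 - 1*1194)) = (-21271 + 780)*(-21079 + (2976 - 1194)) = -20491*(-21079 + 1782) = -20491*(-19297) = 395414827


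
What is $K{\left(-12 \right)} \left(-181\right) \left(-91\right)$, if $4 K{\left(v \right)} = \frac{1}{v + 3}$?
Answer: $- \frac{16471}{36} \approx -457.53$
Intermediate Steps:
$K{\left(v \right)} = \frac{1}{4 \left(3 + v\right)}$ ($K{\left(v \right)} = \frac{1}{4 \left(v + 3\right)} = \frac{1}{4 \left(3 + v\right)}$)
$K{\left(-12 \right)} \left(-181\right) \left(-91\right) = \frac{1}{4 \left(3 - 12\right)} \left(-181\right) \left(-91\right) = \frac{1}{4 \left(-9\right)} \left(-181\right) \left(-91\right) = \frac{1}{4} \left(- \frac{1}{9}\right) \left(-181\right) \left(-91\right) = \left(- \frac{1}{36}\right) \left(-181\right) \left(-91\right) = \frac{181}{36} \left(-91\right) = - \frac{16471}{36}$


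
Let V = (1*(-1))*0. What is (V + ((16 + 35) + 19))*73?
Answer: 5110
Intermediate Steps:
V = 0 (V = -1*0 = 0)
(V + ((16 + 35) + 19))*73 = (0 + ((16 + 35) + 19))*73 = (0 + (51 + 19))*73 = (0 + 70)*73 = 70*73 = 5110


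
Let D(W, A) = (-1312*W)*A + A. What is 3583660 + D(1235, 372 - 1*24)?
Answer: -560287352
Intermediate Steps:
D(W, A) = A - 1312*A*W (D(W, A) = -1312*A*W + A = A - 1312*A*W)
3583660 + D(1235, 372 - 1*24) = 3583660 + (372 - 1*24)*(1 - 1312*1235) = 3583660 + (372 - 24)*(1 - 1620320) = 3583660 + 348*(-1620319) = 3583660 - 563871012 = -560287352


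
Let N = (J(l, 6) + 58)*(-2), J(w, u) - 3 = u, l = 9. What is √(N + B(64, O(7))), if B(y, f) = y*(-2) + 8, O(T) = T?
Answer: I*√254 ≈ 15.937*I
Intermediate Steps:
J(w, u) = 3 + u
B(y, f) = 8 - 2*y (B(y, f) = -2*y + 8 = 8 - 2*y)
N = -134 (N = ((3 + 6) + 58)*(-2) = (9 + 58)*(-2) = 67*(-2) = -134)
√(N + B(64, O(7))) = √(-134 + (8 - 2*64)) = √(-134 + (8 - 128)) = √(-134 - 120) = √(-254) = I*√254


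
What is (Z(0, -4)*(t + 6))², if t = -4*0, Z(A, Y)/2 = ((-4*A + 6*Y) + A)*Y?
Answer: 1327104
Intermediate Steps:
Z(A, Y) = 2*Y*(-3*A + 6*Y) (Z(A, Y) = 2*(((-4*A + 6*Y) + A)*Y) = 2*((-3*A + 6*Y)*Y) = 2*(Y*(-3*A + 6*Y)) = 2*Y*(-3*A + 6*Y))
t = 0
(Z(0, -4)*(t + 6))² = ((6*(-4)*(-1*0 + 2*(-4)))*(0 + 6))² = ((6*(-4)*(0 - 8))*6)² = ((6*(-4)*(-8))*6)² = (192*6)² = 1152² = 1327104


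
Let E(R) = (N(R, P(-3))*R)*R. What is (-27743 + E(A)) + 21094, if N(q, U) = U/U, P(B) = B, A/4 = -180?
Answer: 511751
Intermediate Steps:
A = -720 (A = 4*(-180) = -720)
N(q, U) = 1
E(R) = R² (E(R) = (1*R)*R = R*R = R²)
(-27743 + E(A)) + 21094 = (-27743 + (-720)²) + 21094 = (-27743 + 518400) + 21094 = 490657 + 21094 = 511751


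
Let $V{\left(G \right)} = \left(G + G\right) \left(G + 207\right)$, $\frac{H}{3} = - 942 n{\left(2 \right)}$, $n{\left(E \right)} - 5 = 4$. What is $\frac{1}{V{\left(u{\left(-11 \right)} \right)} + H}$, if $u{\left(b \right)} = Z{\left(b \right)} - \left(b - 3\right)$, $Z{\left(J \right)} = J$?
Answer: $- \frac{1}{24174} \approx -4.1367 \cdot 10^{-5}$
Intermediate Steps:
$n{\left(E \right)} = 9$ ($n{\left(E \right)} = 5 + 4 = 9$)
$u{\left(b \right)} = 3$ ($u{\left(b \right)} = b - \left(b - 3\right) = b - \left(-3 + b\right) = 3$)
$H = -25434$ ($H = 3 \left(\left(-942\right) 9\right) = 3 \left(-8478\right) = -25434$)
$V{\left(G \right)} = 2 G \left(207 + G\right)$
$\frac{1}{V{\left(u{\left(-11 \right)} \right)} + H} = \frac{1}{2 \cdot 3 \left(207 + 3\right) - 25434} = \frac{1}{2 \cdot 3 \cdot 210 - 25434} = \frac{1}{1260 - 25434} = \frac{1}{-24174} = - \frac{1}{24174}$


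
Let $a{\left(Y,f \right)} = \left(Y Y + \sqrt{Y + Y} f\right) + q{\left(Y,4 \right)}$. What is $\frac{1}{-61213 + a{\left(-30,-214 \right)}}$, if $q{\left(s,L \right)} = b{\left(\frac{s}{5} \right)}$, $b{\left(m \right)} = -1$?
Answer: $\frac{i}{2 \left(- 30157 i + 214 \sqrt{15}\right)} \approx -1.6567 \cdot 10^{-5} + 4.5533 \cdot 10^{-7} i$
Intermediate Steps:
$q{\left(s,L \right)} = -1$
$a{\left(Y,f \right)} = -1 + Y^{2} + f \sqrt{2} \sqrt{Y}$ ($a{\left(Y,f \right)} = \left(Y Y + \sqrt{Y + Y} f\right) - 1 = \left(Y^{2} + \sqrt{2 Y} f\right) - 1 = \left(Y^{2} + \sqrt{2} \sqrt{Y} f\right) - 1 = \left(Y^{2} + f \sqrt{2} \sqrt{Y}\right) - 1 = -1 + Y^{2} + f \sqrt{2} \sqrt{Y}$)
$\frac{1}{-61213 + a{\left(-30,-214 \right)}} = \frac{1}{-61213 - \left(1 - 900 + 214 \sqrt{2} \sqrt{-30}\right)} = \frac{1}{-61213 - \left(-899 + 214 \sqrt{2} i \sqrt{30}\right)} = \frac{1}{-61213 - \left(-899 + 428 i \sqrt{15}\right)} = \frac{1}{-61213 + \left(899 - 428 i \sqrt{15}\right)} = \frac{1}{-60314 - 428 i \sqrt{15}}$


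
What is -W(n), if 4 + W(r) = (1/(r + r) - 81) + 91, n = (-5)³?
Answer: -1499/250 ≈ -5.9960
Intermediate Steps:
n = -125
W(r) = 6 + 1/(2*r) (W(r) = -4 + ((1/(r + r) - 81) + 91) = -4 + ((1/(2*r) - 81) + 91) = -4 + ((-81 + 1/(2*r)) + 91) = -4 + (10 + 1/(2*r)) = 6 + 1/(2*r))
-W(n) = -(6 + (½)/(-125)) = -(6 + (½)*(-1/125)) = -(6 - 1/250) = -1*1499/250 = -1499/250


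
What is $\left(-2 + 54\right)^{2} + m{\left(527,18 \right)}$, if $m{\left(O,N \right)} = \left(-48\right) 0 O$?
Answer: $2704$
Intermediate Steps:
$m{\left(O,N \right)} = 0$ ($m{\left(O,N \right)} = 0 O = 0$)
$\left(-2 + 54\right)^{2} + m{\left(527,18 \right)} = \left(-2 + 54\right)^{2} + 0 = 52^{2} + 0 = 2704 + 0 = 2704$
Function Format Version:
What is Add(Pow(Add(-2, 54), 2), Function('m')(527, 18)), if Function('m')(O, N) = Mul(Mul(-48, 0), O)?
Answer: 2704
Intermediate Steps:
Function('m')(O, N) = 0 (Function('m')(O, N) = Mul(0, O) = 0)
Add(Pow(Add(-2, 54), 2), Function('m')(527, 18)) = Add(Pow(Add(-2, 54), 2), 0) = Add(Pow(52, 2), 0) = Add(2704, 0) = 2704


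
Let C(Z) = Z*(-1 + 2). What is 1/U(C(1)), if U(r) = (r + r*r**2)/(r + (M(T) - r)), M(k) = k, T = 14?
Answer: 7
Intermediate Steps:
C(Z) = Z (C(Z) = Z*1 = Z)
U(r) = r/14 + r**3/14 (U(r) = (r + r*r**2)/(r + (14 - r)) = (r + r**3)/14 = (r + r**3)*(1/14) = r/14 + r**3/14)
1/U(C(1)) = 1/((1/14)*1*(1 + 1**2)) = 1/((1/14)*1*(1 + 1)) = 1/((1/14)*1*2) = 1/(1/7) = 7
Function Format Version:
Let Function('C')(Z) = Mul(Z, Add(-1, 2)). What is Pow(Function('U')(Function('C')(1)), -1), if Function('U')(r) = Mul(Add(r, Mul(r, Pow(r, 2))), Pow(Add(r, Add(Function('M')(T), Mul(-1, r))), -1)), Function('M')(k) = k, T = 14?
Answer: 7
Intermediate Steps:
Function('C')(Z) = Z (Function('C')(Z) = Mul(Z, 1) = Z)
Function('U')(r) = Add(Mul(Rational(1, 14), r), Mul(Rational(1, 14), Pow(r, 3))) (Function('U')(r) = Mul(Add(r, Mul(r, Pow(r, 2))), Pow(Add(r, Add(14, Mul(-1, r))), -1)) = Mul(Add(r, Pow(r, 3)), Pow(14, -1)) = Mul(Add(r, Pow(r, 3)), Rational(1, 14)) = Add(Mul(Rational(1, 14), r), Mul(Rational(1, 14), Pow(r, 3))))
Pow(Function('U')(Function('C')(1)), -1) = Pow(Mul(Rational(1, 14), 1, Add(1, Pow(1, 2))), -1) = Pow(Mul(Rational(1, 14), 1, Add(1, 1)), -1) = Pow(Mul(Rational(1, 14), 1, 2), -1) = Pow(Rational(1, 7), -1) = 7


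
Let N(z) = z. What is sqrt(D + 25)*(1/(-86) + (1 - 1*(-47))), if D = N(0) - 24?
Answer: 4127/86 ≈ 47.988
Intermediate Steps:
D = -24 (D = 0 - 24 = -24)
sqrt(D + 25)*(1/(-86) + (1 - 1*(-47))) = sqrt(-24 + 25)*(1/(-86) + (1 - 1*(-47))) = sqrt(1)*(-1/86 + (1 + 47)) = 1*(-1/86 + 48) = 1*(4127/86) = 4127/86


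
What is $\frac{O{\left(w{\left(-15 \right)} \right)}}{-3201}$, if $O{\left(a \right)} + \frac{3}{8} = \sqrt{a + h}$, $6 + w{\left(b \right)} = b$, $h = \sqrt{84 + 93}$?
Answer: $\frac{1}{8536} - \frac{\sqrt{-21 + \sqrt{177}}}{3201} \approx 0.00011715 - 0.00086665 i$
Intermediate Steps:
$h = \sqrt{177} \approx 13.304$
$w{\left(b \right)} = -6 + b$
$O{\left(a \right)} = - \frac{3}{8} + \sqrt{a + \sqrt{177}}$
$\frac{O{\left(w{\left(-15 \right)} \right)}}{-3201} = \frac{- \frac{3}{8} + \sqrt{\left(-6 - 15\right) + \sqrt{177}}}{-3201} = \left(- \frac{3}{8} + \sqrt{-21 + \sqrt{177}}\right) \left(- \frac{1}{3201}\right) = \frac{1}{8536} - \frac{\sqrt{-21 + \sqrt{177}}}{3201}$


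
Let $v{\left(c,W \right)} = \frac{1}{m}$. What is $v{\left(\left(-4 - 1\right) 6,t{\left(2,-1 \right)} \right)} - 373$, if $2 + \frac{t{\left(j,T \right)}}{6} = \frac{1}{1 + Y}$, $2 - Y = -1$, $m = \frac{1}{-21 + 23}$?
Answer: $-371$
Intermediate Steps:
$m = \frac{1}{2} \approx 0.5$
$Y = 3$ ($Y = 2 - -1 = 2 + 1 = 3$)
$t{\left(j,T \right)} = - \frac{21}{2}$ ($t{\left(j,T \right)} = -12 + \frac{6}{1 + 3} = -12 + \frac{6}{4} = -12 + 6 \cdot \frac{1}{4} = -12 + \frac{3}{2} = - \frac{21}{2}$)
$v{\left(c,W \right)} = 2$ ($v{\left(c,W \right)} = \frac{1}{\frac{1}{2}} = 2$)
$v{\left(\left(-4 - 1\right) 6,t{\left(2,-1 \right)} \right)} - 373 = 2 - 373 = -371$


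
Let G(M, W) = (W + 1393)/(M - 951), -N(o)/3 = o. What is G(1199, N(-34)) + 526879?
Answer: 130667487/248 ≈ 5.2689e+5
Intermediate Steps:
N(o) = -3*o
G(M, W) = (1393 + W)/(-951 + M)
G(1199, N(-34)) + 526879 = (1393 - 3*(-34))/(-951 + 1199) + 526879 = (1393 + 102)/248 + 526879 = (1/248)*1495 + 526879 = 1495/248 + 526879 = 130667487/248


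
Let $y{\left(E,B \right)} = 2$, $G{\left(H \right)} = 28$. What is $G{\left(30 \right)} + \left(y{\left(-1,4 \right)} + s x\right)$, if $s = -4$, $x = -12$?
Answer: $78$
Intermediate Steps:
$G{\left(30 \right)} + \left(y{\left(-1,4 \right)} + s x\right) = 28 + \left(2 - -48\right) = 28 + \left(2 + 48\right) = 28 + 50 = 78$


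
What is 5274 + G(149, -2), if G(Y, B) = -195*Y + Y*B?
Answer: -24079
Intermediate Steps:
G(Y, B) = -195*Y + B*Y
5274 + G(149, -2) = 5274 + 149*(-195 - 2) = 5274 + 149*(-197) = 5274 - 29353 = -24079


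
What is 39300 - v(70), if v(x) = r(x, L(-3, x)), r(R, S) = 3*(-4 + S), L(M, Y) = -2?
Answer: 39318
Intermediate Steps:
r(R, S) = -12 + 3*S
v(x) = -18 (v(x) = -12 + 3*(-2) = -12 - 6 = -18)
39300 - v(70) = 39300 - 1*(-18) = 39300 + 18 = 39318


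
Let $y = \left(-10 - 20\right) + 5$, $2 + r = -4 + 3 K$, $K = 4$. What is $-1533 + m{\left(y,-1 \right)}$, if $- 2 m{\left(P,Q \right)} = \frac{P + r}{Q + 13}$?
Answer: $- \frac{36773}{24} \approx -1532.2$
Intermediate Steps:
$r = 6$ ($r = -2 + \left(-4 + 3 \cdot 4\right) = -2 + \left(-4 + 12\right) = -2 + 8 = 6$)
$y = -25$ ($y = -30 + 5 = -25$)
$m{\left(P,Q \right)} = - \frac{6 + P}{2 \left(13 + Q\right)}$ ($m{\left(P,Q \right)} = - \frac{\left(P + 6\right) \frac{1}{Q + 13}}{2} = - \frac{\left(6 + P\right) \frac{1}{13 + Q}}{2} = - \frac{\frac{1}{13 + Q} \left(6 + P\right)}{2} = - \frac{6 + P}{2 \left(13 + Q\right)}$)
$-1533 + m{\left(y,-1 \right)} = -1533 + \frac{-6 - -25}{2 \left(13 - 1\right)} = -1533 + \frac{-6 + 25}{2 \cdot 12} = -1533 + \frac{1}{2} \cdot \frac{1}{12} \cdot 19 = -1533 + \frac{19}{24} = - \frac{36773}{24}$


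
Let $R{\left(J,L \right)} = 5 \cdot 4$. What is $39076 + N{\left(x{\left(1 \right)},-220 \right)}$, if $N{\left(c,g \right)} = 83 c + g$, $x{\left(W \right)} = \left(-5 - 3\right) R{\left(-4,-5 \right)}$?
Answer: $25576$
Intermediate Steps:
$R{\left(J,L \right)} = 20$
$x{\left(W \right)} = -160$ ($x{\left(W \right)} = \left(-5 - 3\right) 20 = \left(-8\right) 20 = -160$)
$N{\left(c,g \right)} = g + 83 c$
$39076 + N{\left(x{\left(1 \right)},-220 \right)} = 39076 + \left(-220 + 83 \left(-160\right)\right) = 39076 - 13500 = 25576$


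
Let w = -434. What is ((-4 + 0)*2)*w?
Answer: 3472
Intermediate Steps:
((-4 + 0)*2)*w = ((-4 + 0)*2)*(-434) = -4*2*(-434) = -8*(-434) = 3472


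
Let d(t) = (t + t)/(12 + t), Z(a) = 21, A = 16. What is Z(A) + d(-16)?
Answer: 29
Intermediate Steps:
d(t) = 2*t/(12 + t) (d(t) = (2*t)/(12 + t) = 2*t/(12 + t))
Z(A) + d(-16) = 21 + 2*(-16)/(12 - 16) = 21 + 2*(-16)/(-4) = 21 + 2*(-16)*(-1/4) = 21 + 8 = 29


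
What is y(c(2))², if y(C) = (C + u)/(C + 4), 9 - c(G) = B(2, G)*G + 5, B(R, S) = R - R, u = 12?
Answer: 4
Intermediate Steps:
B(R, S) = 0
c(G) = 4 (c(G) = 9 - (0*G + 5) = 9 - (0 + 5) = 9 - 1*5 = 9 - 5 = 4)
y(C) = (12 + C)/(4 + C) (y(C) = (C + 12)/(C + 4) = (12 + C)/(4 + C))
y(c(2))² = ((12 + 4)/(4 + 4))² = (16/8)² = ((⅛)*16)² = 2² = 4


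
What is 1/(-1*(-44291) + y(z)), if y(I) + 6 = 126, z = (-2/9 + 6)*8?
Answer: 1/44411 ≈ 2.2517e-5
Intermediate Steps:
z = 416/9 (z = (-2*⅑ + 6)*8 = (-2/9 + 6)*8 = (52/9)*8 = 416/9 ≈ 46.222)
y(I) = 120 (y(I) = -6 + 126 = 120)
1/(-1*(-44291) + y(z)) = 1/(-1*(-44291) + 120) = 1/(44291 + 120) = 1/44411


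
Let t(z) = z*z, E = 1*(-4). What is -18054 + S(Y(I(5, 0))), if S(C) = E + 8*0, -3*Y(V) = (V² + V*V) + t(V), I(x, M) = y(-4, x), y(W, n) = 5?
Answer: -18058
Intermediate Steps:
E = -4
I(x, M) = 5
t(z) = z²
Y(V) = -V² (Y(V) = -((V² + V*V) + V²)/3 = -((V² + V²) + V²)/3 = -(2*V² + V²)/3 = -V²)
S(C) = -4 (S(C) = -4 + 8*0 = -4 + 0 = -4)
-18054 + S(Y(I(5, 0))) = -18054 - 4 = -18058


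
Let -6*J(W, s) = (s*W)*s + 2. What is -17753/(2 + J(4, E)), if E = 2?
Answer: 17753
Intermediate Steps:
J(W, s) = -1/3 - W*s**2/6 (J(W, s) = -((s*W)*s + 2)/6 = -((W*s)*s + 2)/6 = -(W*s**2 + 2)/6 = -(2 + W*s**2)/6 = -1/3 - W*s**2/6)
-17753/(2 + J(4, E)) = -17753/(2 + (-1/3 - 1/6*4*2**2)) = -17753/(2 + (-1/3 - 1/6*4*4)) = -17753/(2 + (-1/3 - 8/3)) = -17753/(2 - 3) = -17753/(-1) = -1*(-17753) = 17753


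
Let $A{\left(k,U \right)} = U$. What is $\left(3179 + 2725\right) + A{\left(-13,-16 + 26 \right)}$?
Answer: $5914$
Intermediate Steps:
$\left(3179 + 2725\right) + A{\left(-13,-16 + 26 \right)} = \left(3179 + 2725\right) + \left(-16 + 26\right) = 5904 + 10 = 5914$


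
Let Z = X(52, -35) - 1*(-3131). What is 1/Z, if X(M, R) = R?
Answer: 1/3096 ≈ 0.00032300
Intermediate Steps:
Z = 3096 (Z = -35 - 1*(-3131) = -35 + 3131 = 3096)
1/Z = 1/3096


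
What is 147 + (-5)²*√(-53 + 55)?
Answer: 147 + 25*√2 ≈ 182.36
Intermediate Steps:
147 + (-5)²*√(-53 + 55) = 147 + 25*√2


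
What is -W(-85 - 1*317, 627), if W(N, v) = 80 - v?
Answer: 547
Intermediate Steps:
-W(-85 - 1*317, 627) = -(80 - 1*627) = -(80 - 627) = -1*(-547) = 547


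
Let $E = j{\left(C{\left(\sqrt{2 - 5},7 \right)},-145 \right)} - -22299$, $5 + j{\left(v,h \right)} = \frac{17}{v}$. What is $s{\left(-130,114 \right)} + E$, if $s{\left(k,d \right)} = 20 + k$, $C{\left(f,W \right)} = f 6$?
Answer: $22184 - \frac{17 i \sqrt{3}}{18} \approx 22184.0 - 1.6358 i$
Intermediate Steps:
$C{\left(f,W \right)} = 6 f$
$j{\left(v,h \right)} = -5 + \frac{17}{v}$
$E = 22294 - \frac{17 i \sqrt{3}}{18}$ ($E = \left(-5 + \frac{17}{6 \sqrt{2 - 5}}\right) - -22299 = \left(-5 + \frac{17}{6 \sqrt{-3}}\right) + 22299 = \left(-5 + \frac{17}{6 i \sqrt{3}}\right) + 22299 = \left(-5 + 17 \left(- \frac{i \sqrt{3}}{18}\right)\right) + 22299 = \left(-5 - \frac{17 i \sqrt{3}}{18}\right) + 22299 = 22294 - \frac{17 i \sqrt{3}}{18} \approx 22294.0 - 1.6358 i$)
$s{\left(-130,114 \right)} + E = \left(20 - 130\right) + \left(22294 - \frac{17 i \sqrt{3}}{18}\right) = -110 + \left(22294 - \frac{17 i \sqrt{3}}{18}\right) = 22184 - \frac{17 i \sqrt{3}}{18}$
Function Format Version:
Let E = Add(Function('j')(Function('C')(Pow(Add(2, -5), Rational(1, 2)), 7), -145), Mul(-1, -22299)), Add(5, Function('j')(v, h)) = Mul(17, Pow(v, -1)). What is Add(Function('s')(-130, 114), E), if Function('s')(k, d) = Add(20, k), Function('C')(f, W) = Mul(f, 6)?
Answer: Add(22184, Mul(Rational(-17, 18), I, Pow(3, Rational(1, 2)))) ≈ Add(22184., Mul(-1.6358, I))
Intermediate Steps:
Function('C')(f, W) = Mul(6, f)
Function('j')(v, h) = Add(-5, Mul(17, Pow(v, -1)))
E = Add(22294, Mul(Rational(-17, 18), I, Pow(3, Rational(1, 2)))) (E = Add(Add(-5, Mul(17, Pow(Mul(6, Pow(Add(2, -5), Rational(1, 2))), -1))), Mul(-1, -22299)) = Add(Add(-5, Mul(17, Pow(Mul(6, Pow(-3, Rational(1, 2))), -1))), 22299) = Add(Add(-5, Mul(17, Pow(Mul(6, Mul(I, Pow(3, Rational(1, 2)))), -1))), 22299) = Add(Add(-5, Mul(17, Pow(Mul(6, I, Pow(3, Rational(1, 2))), -1))), 22299) = Add(Add(-5, Mul(17, Mul(Rational(-1, 18), I, Pow(3, Rational(1, 2))))), 22299) = Add(Add(-5, Mul(Rational(-17, 18), I, Pow(3, Rational(1, 2)))), 22299) = Add(22294, Mul(Rational(-17, 18), I, Pow(3, Rational(1, 2)))) ≈ Add(22294., Mul(-1.6358, I)))
Add(Function('s')(-130, 114), E) = Add(Add(20, -130), Add(22294, Mul(Rational(-17, 18), I, Pow(3, Rational(1, 2))))) = Add(-110, Add(22294, Mul(Rational(-17, 18), I, Pow(3, Rational(1, 2))))) = Add(22184, Mul(Rational(-17, 18), I, Pow(3, Rational(1, 2))))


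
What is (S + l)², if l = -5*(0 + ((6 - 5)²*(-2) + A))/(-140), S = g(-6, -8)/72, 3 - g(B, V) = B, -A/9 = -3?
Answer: 3249/3136 ≈ 1.0360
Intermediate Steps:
A = 27 (A = -9*(-3) = 27)
g(B, V) = 3 - B
S = ⅛ (S = (3 - 1*(-6))/72 = (3 + 6)*(1/72) = 9*(1/72) = ⅛ ≈ 0.12500)
l = 25/28 (l = -5*(0 + ((6 - 5)²*(-2) + 27))/(-140) = -5*(0 + (1²*(-2) + 27))*(-1/140) = -5*(0 + (1*(-2) + 27))*(-1/140) = -5*(0 + (-2 + 27))*(-1/140) = -5*(0 + 25)*(-1/140) = -5*25*(-1/140) = -125*(-1/140) = 25/28 ≈ 0.89286)
(S + l)² = (⅛ + 25/28)² = (57/56)² = 3249/3136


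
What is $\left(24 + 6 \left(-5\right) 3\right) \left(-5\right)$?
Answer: $330$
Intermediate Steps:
$\left(24 + 6 \left(-5\right) 3\right) \left(-5\right) = \left(24 - 90\right) \left(-5\right) = \left(-66\right) \left(-5\right) = 330$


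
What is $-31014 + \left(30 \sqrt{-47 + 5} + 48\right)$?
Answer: $-30966 + 30 i \sqrt{42} \approx -30966.0 + 194.42 i$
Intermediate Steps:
$-31014 + \left(30 \sqrt{-47 + 5} + 48\right) = -31014 + \left(30 \sqrt{-42} + 48\right) = -31014 + \left(30 i \sqrt{42} + 48\right) = -31014 + \left(48 + 30 i \sqrt{42}\right) = -30966 + 30 i \sqrt{42}$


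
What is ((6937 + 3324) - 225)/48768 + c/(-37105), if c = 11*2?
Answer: 92828221/452384160 ≈ 0.20520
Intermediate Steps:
c = 22
((6937 + 3324) - 225)/48768 + c/(-37105) = ((6937 + 3324) - 225)/48768 + 22/(-37105) = (10261 - 225)*(1/48768) + 22*(-1/37105) = 10036*(1/48768) - 22/37105 = 2509/12192 - 22/37105 = 92828221/452384160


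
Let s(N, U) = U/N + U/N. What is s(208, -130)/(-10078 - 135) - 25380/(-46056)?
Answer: 43210585/78394988 ≈ 0.55119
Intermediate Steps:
s(N, U) = 2*U/N
s(208, -130)/(-10078 - 135) - 25380/(-46056) = (2*(-130)/208)/(-10078 - 135) - 25380/(-46056) = (2*(-130)*(1/208))/(-10213) - 25380*(-1/46056) = -5/4*(-1/10213) + 2115/3838 = 5/40852 + 2115/3838 = 43210585/78394988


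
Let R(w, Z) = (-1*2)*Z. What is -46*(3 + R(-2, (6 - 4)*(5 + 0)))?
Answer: 782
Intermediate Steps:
R(w, Z) = -2*Z
-46*(3 + R(-2, (6 - 4)*(5 + 0))) = -46*(3 - 2*(6 - 4)*(5 + 0)) = -46*(3 - 4*5) = -46*(3 - 2*10) = -46*(3 - 20) = -46*(-17) = 782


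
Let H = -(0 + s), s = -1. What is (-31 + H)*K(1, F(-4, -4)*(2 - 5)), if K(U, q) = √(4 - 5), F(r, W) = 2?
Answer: -30*I ≈ -30.0*I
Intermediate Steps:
K(U, q) = I (K(U, q) = √(-1) = I)
H = 1 (H = -(0 - 1) = -1*(-1) = 1)
(-31 + H)*K(1, F(-4, -4)*(2 - 5)) = (-31 + 1)*I = -30*I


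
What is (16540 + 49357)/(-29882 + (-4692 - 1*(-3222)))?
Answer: -65897/31352 ≈ -2.1018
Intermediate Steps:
(16540 + 49357)/(-29882 + (-4692 - 1*(-3222))) = 65897/(-29882 + (-4692 + 3222)) = 65897/(-29882 - 1470) = 65897/(-31352) = 65897*(-1/31352) = -65897/31352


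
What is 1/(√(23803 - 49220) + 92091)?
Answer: 92091/8480777698 - I*√25417/8480777698 ≈ 1.0859e-5 - 1.8799e-8*I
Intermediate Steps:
1/(√(23803 - 49220) + 92091) = 1/(√(-25417) + 92091) = 1/(I*√25417 + 92091) = 1/(92091 + I*√25417)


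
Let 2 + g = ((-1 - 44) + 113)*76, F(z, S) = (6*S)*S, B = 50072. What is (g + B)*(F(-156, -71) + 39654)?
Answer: 3861136200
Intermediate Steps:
F(z, S) = 6*S**2
g = 5166 (g = -2 + ((-1 - 44) + 113)*76 = -2 + (-45 + 113)*76 = -2 + 68*76 = -2 + 5168 = 5166)
(g + B)*(F(-156, -71) + 39654) = (5166 + 50072)*(6*(-71)**2 + 39654) = 55238*(6*5041 + 39654) = 55238*(30246 + 39654) = 55238*69900 = 3861136200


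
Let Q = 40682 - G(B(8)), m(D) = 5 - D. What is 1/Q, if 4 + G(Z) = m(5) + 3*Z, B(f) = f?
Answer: 1/40662 ≈ 2.4593e-5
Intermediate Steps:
G(Z) = -4 + 3*Z (G(Z) = -4 + ((5 - 1*5) + 3*Z) = -4 + ((5 - 5) + 3*Z) = -4 + (0 + 3*Z) = -4 + 3*Z)
Q = 40662 (Q = 40682 - (-4 + 3*8) = 40682 - (-4 + 24) = 40682 - 1*20 = 40682 - 20 = 40662)
1/Q = 1/40662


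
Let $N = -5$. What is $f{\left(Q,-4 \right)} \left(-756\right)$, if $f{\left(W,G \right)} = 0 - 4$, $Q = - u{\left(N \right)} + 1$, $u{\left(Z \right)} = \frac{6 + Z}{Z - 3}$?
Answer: $3024$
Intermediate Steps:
$u{\left(Z \right)} = \frac{6 + Z}{-3 + Z}$
$Q = \frac{9}{8}$ ($Q = - \frac{6 - 5}{-3 - 5} + 1 = - \frac{1}{-8} + 1 = - \frac{\left(-1\right) 1}{8} + 1 = \left(-1\right) \left(- \frac{1}{8}\right) + 1 = \frac{1}{8} + 1 = \frac{9}{8} \approx 1.125$)
$f{\left(W,G \right)} = -4$ ($f{\left(W,G \right)} = 0 - 4 = -4$)
$f{\left(Q,-4 \right)} \left(-756\right) = \left(-4\right) \left(-756\right) = 3024$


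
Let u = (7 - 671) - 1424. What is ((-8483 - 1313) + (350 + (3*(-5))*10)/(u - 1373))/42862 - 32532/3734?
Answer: -1238142521432/138480414097 ≈ -8.9409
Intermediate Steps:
u = -2088 (u = -664 - 1424 = -2088)
((-8483 - 1313) + (350 + (3*(-5))*10)/(u - 1373))/42862 - 32532/3734 = ((-8483 - 1313) + (350 + (3*(-5))*10)/(-2088 - 1373))/42862 - 32532/3734 = (-9796 + (350 - 15*10)/(-3461))*(1/42862) - 32532*1/3734 = (-9796 + (350 - 150)*(-1/3461))*(1/42862) - 16266/1867 = (-9796 + 200*(-1/3461))*(1/42862) - 16266/1867 = (-9796 - 200/3461)*(1/42862) - 16266/1867 = -33904156/3461*1/42862 - 16266/1867 = -16952078/74172691 - 16266/1867 = -1238142521432/138480414097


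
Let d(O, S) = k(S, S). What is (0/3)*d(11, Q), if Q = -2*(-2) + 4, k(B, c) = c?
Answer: 0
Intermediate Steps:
Q = 8 (Q = 4 + 4 = 8)
d(O, S) = S
(0/3)*d(11, Q) = (0/3)*8 = (0*(⅓))*8 = 0*8 = 0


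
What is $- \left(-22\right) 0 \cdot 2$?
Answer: $0$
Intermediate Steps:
$- \left(-22\right) 0 \cdot 2 = - \left(-22\right) 0 = \left(-1\right) 0 = 0$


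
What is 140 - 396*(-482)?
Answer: 191012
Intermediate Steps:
140 - 396*(-482) = 140 + 190872 = 191012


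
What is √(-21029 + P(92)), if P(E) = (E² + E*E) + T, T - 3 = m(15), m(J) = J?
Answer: I*√4083 ≈ 63.898*I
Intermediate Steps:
T = 18 (T = 3 + 15 = 18)
P(E) = 18 + 2*E² (P(E) = (E² + E*E) + 18 = (E² + E²) + 18 = 2*E² + 18 = 18 + 2*E²)
√(-21029 + P(92)) = √(-21029 + (18 + 2*92²)) = √(-21029 + (18 + 2*8464)) = √(-21029 + (18 + 16928)) = √(-21029 + 16946) = √(-4083) = I*√4083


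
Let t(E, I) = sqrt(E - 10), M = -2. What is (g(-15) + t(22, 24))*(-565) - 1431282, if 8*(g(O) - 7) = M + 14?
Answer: -2872169/2 - 1130*sqrt(3) ≈ -1.4380e+6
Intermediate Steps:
t(E, I) = sqrt(-10 + E)
g(O) = 17/2 (g(O) = 7 + (-2 + 14)/8 = 7 + (1/8)*12 = 7 + 3/2 = 17/2)
(g(-15) + t(22, 24))*(-565) - 1431282 = (17/2 + sqrt(-10 + 22))*(-565) - 1431282 = (17/2 + sqrt(12))*(-565) - 1431282 = (17/2 + 2*sqrt(3))*(-565) - 1431282 = (-9605/2 - 1130*sqrt(3)) - 1431282 = -2872169/2 - 1130*sqrt(3)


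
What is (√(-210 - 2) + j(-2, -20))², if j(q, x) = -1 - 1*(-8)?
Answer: -163 + 28*I*√53 ≈ -163.0 + 203.84*I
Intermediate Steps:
j(q, x) = 7 (j(q, x) = -1 + 8 = 7)
(√(-210 - 2) + j(-2, -20))² = (√(-210 - 2) + 7)² = (√(-212) + 7)² = (2*I*√53 + 7)² = (7 + 2*I*√53)²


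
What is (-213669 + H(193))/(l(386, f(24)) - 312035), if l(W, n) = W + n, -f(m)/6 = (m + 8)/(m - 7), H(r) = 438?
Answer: 1208309/1766075 ≈ 0.68418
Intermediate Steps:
f(m) = -6*(8 + m)/(-7 + m) (f(m) = -6*(m + 8)/(m - 7) = -6*(8 + m)/(-7 + m))
(-213669 + H(193))/(l(386, f(24)) - 312035) = (-213669 + 438)/((386 + 6*(-8 - 1*24)/(-7 + 24)) - 312035) = -213231/((386 + 6*(-8 - 24)/17) - 312035) = -213231/((386 + 6*(1/17)*(-32)) - 312035) = -213231/((386 - 192/17) - 312035) = -213231/(6370/17 - 312035) = -213231/(-5298225/17) = -213231*(-17/5298225) = 1208309/1766075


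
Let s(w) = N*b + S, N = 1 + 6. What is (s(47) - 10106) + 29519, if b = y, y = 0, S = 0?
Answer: 19413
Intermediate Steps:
b = 0
N = 7
s(w) = 0 (s(w) = 7*0 + 0 = 0 + 0 = 0)
(s(47) - 10106) + 29519 = (0 - 10106) + 29519 = -10106 + 29519 = 19413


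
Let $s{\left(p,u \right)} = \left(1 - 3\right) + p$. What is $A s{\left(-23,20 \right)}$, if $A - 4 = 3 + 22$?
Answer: $-725$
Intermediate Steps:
$s{\left(p,u \right)} = -2 + p$
$A = 29$ ($A = 4 + \left(3 + 22\right) = 4 + 25 = 29$)
$A s{\left(-23,20 \right)} = 29 \left(-2 - 23\right) = 29 \left(-25\right) = -725$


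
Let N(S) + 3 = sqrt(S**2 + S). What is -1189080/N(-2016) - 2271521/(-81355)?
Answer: 36778725157/1360011535 - 58720*sqrt(28210)/16717 ≈ -562.93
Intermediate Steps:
N(S) = -3 + sqrt(S + S**2) (N(S) = -3 + sqrt(S**2 + S) = -3 + sqrt(S + S**2))
-1189080/N(-2016) - 2271521/(-81355) = -1189080/(-3 + sqrt(-2016*(1 - 2016))) - 2271521/(-81355) = -1189080/(-3 + sqrt(-2016*(-2015))) - 2271521*(-1/81355) = -1189080/(-3 + sqrt(4062240)) + 2271521/81355 = -1189080/(-3 + 12*sqrt(28210)) + 2271521/81355 = 2271521/81355 - 1189080/(-3 + 12*sqrt(28210))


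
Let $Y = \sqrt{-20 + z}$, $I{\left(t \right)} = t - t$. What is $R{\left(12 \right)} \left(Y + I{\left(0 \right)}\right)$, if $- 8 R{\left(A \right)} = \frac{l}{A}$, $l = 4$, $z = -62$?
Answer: $- \frac{i \sqrt{82}}{24} \approx - 0.37731 i$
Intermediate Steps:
$I{\left(t \right)} = 0$
$Y = i \sqrt{82}$ ($Y = \sqrt{-20 - 62} = \sqrt{-82} = i \sqrt{82} \approx 9.0554 i$)
$R{\left(A \right)} = - \frac{1}{2 A}$ ($R{\left(A \right)} = - \frac{4 \frac{1}{A}}{8} = - \frac{1}{2 A}$)
$R{\left(12 \right)} \left(Y + I{\left(0 \right)}\right) = - \frac{1}{2 \cdot 12} \left(i \sqrt{82} + 0\right) = \left(- \frac{1}{2}\right) \frac{1}{12} i \sqrt{82} = - \frac{i \sqrt{82}}{24}$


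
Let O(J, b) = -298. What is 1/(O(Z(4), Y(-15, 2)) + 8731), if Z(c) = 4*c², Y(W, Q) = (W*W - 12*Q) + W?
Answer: 1/8433 ≈ 0.00011858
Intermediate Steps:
Y(W, Q) = W + W² - 12*Q (Y(W, Q) = (W² - 12*Q) + W = W + W² - 12*Q)
1/(O(Z(4), Y(-15, 2)) + 8731) = 1/(-298 + 8731) = 1/8433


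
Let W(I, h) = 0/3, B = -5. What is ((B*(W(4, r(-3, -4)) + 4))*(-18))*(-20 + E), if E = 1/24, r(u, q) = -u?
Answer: -7185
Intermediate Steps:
W(I, h) = 0 (W(I, h) = 0*(⅓) = 0)
E = 1/24 ≈ 0.041667
((B*(W(4, r(-3, -4)) + 4))*(-18))*(-20 + E) = (-5*(0 + 4)*(-18))*(-20 + 1/24) = (-5*4*(-18))*(-479/24) = -20*(-18)*(-479/24) = 360*(-479/24) = -7185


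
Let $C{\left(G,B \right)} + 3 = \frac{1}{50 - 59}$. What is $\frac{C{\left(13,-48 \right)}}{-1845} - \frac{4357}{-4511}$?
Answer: $\frac{72474293}{74905155} \approx 0.96755$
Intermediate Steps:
$C{\left(G,B \right)} = - \frac{28}{9}$ ($C{\left(G,B \right)} = -3 + \frac{1}{50 - 59} = -3 + \frac{1}{-9} = -3 - \frac{1}{9} = - \frac{28}{9}$)
$\frac{C{\left(13,-48 \right)}}{-1845} - \frac{4357}{-4511} = - \frac{28}{9 \left(-1845\right)} - \frac{4357}{-4511} = \left(- \frac{28}{9}\right) \left(- \frac{1}{1845}\right) - - \frac{4357}{4511} = \frac{28}{16605} + \frac{4357}{4511} = \frac{72474293}{74905155}$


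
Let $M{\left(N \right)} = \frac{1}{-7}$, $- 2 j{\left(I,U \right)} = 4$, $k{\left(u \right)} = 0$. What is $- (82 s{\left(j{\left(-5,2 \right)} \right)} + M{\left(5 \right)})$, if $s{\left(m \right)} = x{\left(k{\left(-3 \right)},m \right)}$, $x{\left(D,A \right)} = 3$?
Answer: $- \frac{1721}{7} \approx -245.86$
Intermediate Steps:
$j{\left(I,U \right)} = -2$ ($j{\left(I,U \right)} = \left(- \frac{1}{2}\right) 4 = -2$)
$M{\left(N \right)} = - \frac{1}{7}$
$s{\left(m \right)} = 3$
$- (82 s{\left(j{\left(-5,2 \right)} \right)} + M{\left(5 \right)}) = - (82 \cdot 3 - \frac{1}{7}) = - (246 - \frac{1}{7}) = \left(-1\right) \frac{1721}{7} = - \frac{1721}{7}$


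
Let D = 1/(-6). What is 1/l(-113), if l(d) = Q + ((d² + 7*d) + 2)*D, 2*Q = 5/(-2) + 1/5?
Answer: -60/119869 ≈ -0.00050055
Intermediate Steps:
D = -⅙ ≈ -0.16667
Q = -23/20 (Q = (5/(-2) + 1/5)/2 = (5*(-½) + 1*(⅕))/2 = (-5/2 + ⅕)/2 = (½)*(-23/10) = -23/20 ≈ -1.1500)
l(d) = -89/60 - 7*d/6 - d²/6 (l(d) = -23/20 + ((d² + 7*d) + 2)*(-⅙) = -23/20 + (2 + d² + 7*d)*(-⅙) = -23/20 + (-⅓ - 7*d/6 - d²/6) = -89/60 - 7*d/6 - d²/6)
1/l(-113) = 1/(-89/60 - 7/6*(-113) - ⅙*(-113)²) = 1/(-89/60 + 791/6 - ⅙*12769) = 1/(-89/60 + 791/6 - 12769/6) = 1/(-119869/60) = -60/119869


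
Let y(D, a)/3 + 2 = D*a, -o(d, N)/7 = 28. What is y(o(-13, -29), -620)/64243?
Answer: 364554/64243 ≈ 5.6746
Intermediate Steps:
o(d, N) = -196 (o(d, N) = -7*28 = -196)
y(D, a) = -6 + 3*D*a (y(D, a) = -6 + 3*(D*a) = -6 + 3*D*a)
y(o(-13, -29), -620)/64243 = (-6 + 3*(-196)*(-620))/64243 = (-6 + 364560)*(1/64243) = 364554*(1/64243) = 364554/64243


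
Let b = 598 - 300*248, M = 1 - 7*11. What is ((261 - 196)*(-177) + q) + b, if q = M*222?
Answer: -102179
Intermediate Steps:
M = -76 (M = 1 - 77 = -76)
b = -73802 (b = 598 - 74400 = -73802)
q = -16872 (q = -76*222 = -16872)
((261 - 196)*(-177) + q) + b = ((261 - 196)*(-177) - 16872) - 73802 = (65*(-177) - 16872) - 73802 = (-11505 - 16872) - 73802 = -28377 - 73802 = -102179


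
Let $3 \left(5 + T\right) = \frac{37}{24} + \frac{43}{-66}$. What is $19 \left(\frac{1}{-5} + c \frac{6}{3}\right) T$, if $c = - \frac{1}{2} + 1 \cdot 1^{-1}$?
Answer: $- \frac{14155}{198} \approx -71.49$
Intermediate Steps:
$c = \frac{1}{2}$ ($c = \left(-1\right) \frac{1}{2} + 1 \cdot 1 = - \frac{1}{2} + 1 = \frac{1}{2} \approx 0.5$)
$T = - \frac{3725}{792}$ ($T = -5 + \frac{\frac{37}{24} + \frac{43}{-66}}{3} = -5 + \frac{37 \cdot \frac{1}{24} + 43 \left(- \frac{1}{66}\right)}{3} = -5 + \frac{\frac{37}{24} - \frac{43}{66}}{3} = -5 + \frac{1}{3} \cdot \frac{235}{264} = -5 + \frac{235}{792} = - \frac{3725}{792} \approx -4.7033$)
$19 \left(\frac{1}{-5} + c \frac{6}{3}\right) T = 19 \left(\frac{1}{-5} + \frac{6 \cdot \frac{1}{3}}{2}\right) \left(- \frac{3725}{792}\right) = 19 \left(- \frac{1}{5} + \frac{6 \cdot \frac{1}{3}}{2}\right) \left(- \frac{3725}{792}\right) = 19 \left(- \frac{1}{5} + \frac{1}{2} \cdot 2\right) \left(- \frac{3725}{792}\right) = 19 \left(- \frac{1}{5} + 1\right) \left(- \frac{3725}{792}\right) = 19 \cdot \frac{4}{5} \left(- \frac{3725}{792}\right) = 19 \left(- \frac{745}{198}\right) = - \frac{14155}{198}$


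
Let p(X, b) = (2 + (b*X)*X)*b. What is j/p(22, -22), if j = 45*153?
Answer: 6885/234212 ≈ 0.029396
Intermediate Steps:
p(X, b) = b*(2 + b*X²) (p(X, b) = (2 + (X*b)*X)*b = (2 + b*X²)*b = b*(2 + b*X²))
j = 6885
j/p(22, -22) = 6885/((-22*(2 - 22*22²))) = 6885/((-22*(2 - 22*484))) = 6885/((-22*(2 - 10648))) = 6885/((-22*(-10646))) = 6885/234212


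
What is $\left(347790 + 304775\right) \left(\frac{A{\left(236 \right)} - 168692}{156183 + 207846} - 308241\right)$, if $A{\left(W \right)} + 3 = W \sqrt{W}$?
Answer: $- \frac{73223556247869460}{364029} + \frac{308010680 \sqrt{59}}{364029} \approx -2.0115 \cdot 10^{11}$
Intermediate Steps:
$A{\left(W \right)} = -3 + W^{\frac{3}{2}}$ ($A{\left(W \right)} = -3 + W \sqrt{W} = -3 + W^{\frac{3}{2}}$)
$\left(347790 + 304775\right) \left(\frac{A{\left(236 \right)} - 168692}{156183 + 207846} - 308241\right) = \left(347790 + 304775\right) \left(\frac{\left(-3 + 236^{\frac{3}{2}}\right) - 168692}{156183 + 207846} - 308241\right) = 652565 \left(\frac{\left(-3 + 472 \sqrt{59}\right) - 168692}{364029} - 308241\right) = 652565 \left(\left(-168695 + 472 \sqrt{59}\right) \frac{1}{364029} - 308241\right) = 652565 \left(\left(- \frac{168695}{364029} + \frac{472 \sqrt{59}}{364029}\right) - 308241\right) = 652565 \left(- \frac{112208831684}{364029} + \frac{472 \sqrt{59}}{364029}\right) = - \frac{73223556247869460}{364029} + \frac{308010680 \sqrt{59}}{364029}$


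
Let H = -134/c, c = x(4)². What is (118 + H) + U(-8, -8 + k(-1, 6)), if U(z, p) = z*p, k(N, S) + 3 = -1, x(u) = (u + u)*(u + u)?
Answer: 438205/2048 ≈ 213.97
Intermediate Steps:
x(u) = 4*u² (x(u) = (2*u)*(2*u) = 4*u²)
k(N, S) = -4 (k(N, S) = -3 - 1 = -4)
c = 4096 (c = (4*4²)² = (4*16)² = 64² = 4096)
H = -67/2048 (H = -134/4096 = -134*1/4096 = -67/2048 ≈ -0.032715)
U(z, p) = p*z
(118 + H) + U(-8, -8 + k(-1, 6)) = (118 - 67/2048) + (-8 - 4)*(-8) = 241597/2048 - 12*(-8) = 241597/2048 + 96 = 438205/2048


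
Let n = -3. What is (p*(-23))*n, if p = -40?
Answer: -2760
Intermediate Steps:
(p*(-23))*n = -40*(-23)*(-3) = 920*(-3) = -2760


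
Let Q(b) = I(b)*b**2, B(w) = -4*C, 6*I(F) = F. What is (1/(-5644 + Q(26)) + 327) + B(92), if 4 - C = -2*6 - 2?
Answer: 2076717/8144 ≈ 255.00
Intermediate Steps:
I(F) = F/6
C = 18 (C = 4 - (-2*6 - 2) = 4 - (-12 - 2) = 4 - 1*(-14) = 4 + 14 = 18)
B(w) = -72 (B(w) = -4*18 = -72)
Q(b) = b**3/6 (Q(b) = (b/6)*b**2 = b**3/6)
(1/(-5644 + Q(26)) + 327) + B(92) = (1/(-5644 + (1/6)*26**3) + 327) - 72 = (1/(-5644 + (1/6)*17576) + 327) - 72 = (1/(-5644 + 8788/3) + 327) - 72 = (1/(-8144/3) + 327) - 72 = (-3/8144 + 327) - 72 = 2663085/8144 - 72 = 2076717/8144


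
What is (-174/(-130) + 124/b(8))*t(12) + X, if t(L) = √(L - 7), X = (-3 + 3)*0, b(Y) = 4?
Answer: 2102*√5/65 ≈ 72.311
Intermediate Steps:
X = 0 (X = 0*0 = 0)
t(L) = √(-7 + L)
(-174/(-130) + 124/b(8))*t(12) + X = (-174/(-130) + 124/4)*√(-7 + 12) + 0 = (-174*(-1/130) + 124*(¼))*√5 + 0 = (87/65 + 31)*√5 + 0 = 2102*√5/65 + 0 = 2102*√5/65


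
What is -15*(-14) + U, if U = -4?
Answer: 206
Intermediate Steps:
-15*(-14) + U = -15*(-14) - 4 = 210 - 4 = 206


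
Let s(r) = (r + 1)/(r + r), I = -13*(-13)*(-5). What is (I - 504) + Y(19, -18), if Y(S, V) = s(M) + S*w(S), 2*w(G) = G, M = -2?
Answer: -4673/4 ≈ -1168.3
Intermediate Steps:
w(G) = G/2
I = -845 (I = 169*(-5) = -845)
s(r) = (1 + r)/(2*r) (s(r) = (1 + r)/((2*r)) = (1 + r)*(1/(2*r)) = (1 + r)/(2*r))
Y(S, V) = 1/4 + S**2/2 (Y(S, V) = (1/2)*(1 - 2)/(-2) + S*(S/2) = (1/2)*(-1/2)*(-1) + S**2/2 = 1/4 + S**2/2)
(I - 504) + Y(19, -18) = (-845 - 504) + (1/4 + (1/2)*19**2) = -1349 + (1/4 + (1/2)*361) = -1349 + (1/4 + 361/2) = -1349 + 723/4 = -4673/4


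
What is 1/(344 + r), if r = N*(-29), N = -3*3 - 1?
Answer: 1/634 ≈ 0.0015773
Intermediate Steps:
N = -10 (N = -9 - 1 = -10)
r = 290 (r = -10*(-29) = 290)
1/(344 + r) = 1/(344 + 290) = 1/634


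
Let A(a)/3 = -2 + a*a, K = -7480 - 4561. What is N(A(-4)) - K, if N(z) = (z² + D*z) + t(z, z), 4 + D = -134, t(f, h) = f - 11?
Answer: 8040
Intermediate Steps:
t(f, h) = -11 + f
K = -12041
D = -138 (D = -4 - 134 = -138)
A(a) = -6 + 3*a² (A(a) = 3*(-2 + a*a) = 3*(-2 + a²) = -6 + 3*a²)
N(z) = -11 + z² - 137*z (N(z) = (z² - 138*z) + (-11 + z) = -11 + z² - 137*z)
N(A(-4)) - K = (-11 + (-6 + 3*(-4)²)² - 137*(-6 + 3*(-4)²)) - 1*(-12041) = (-11 + (-6 + 3*16)² - 137*(-6 + 3*16)) + 12041 = (-11 + (-6 + 48)² - 137*(-6 + 48)) + 12041 = (-11 + 42² - 137*42) + 12041 = (-11 + 1764 - 5754) + 12041 = -4001 + 12041 = 8040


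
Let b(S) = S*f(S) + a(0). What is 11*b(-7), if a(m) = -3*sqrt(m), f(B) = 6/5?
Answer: -462/5 ≈ -92.400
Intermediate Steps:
f(B) = 6/5 (f(B) = 6*(1/5) = 6/5)
b(S) = 6*S/5 (b(S) = S*(6/5) - 3*sqrt(0) = 6*S/5 - 3*0 = 6*S/5 + 0 = 6*S/5)
11*b(-7) = 11*((6/5)*(-7)) = 11*(-42/5) = -462/5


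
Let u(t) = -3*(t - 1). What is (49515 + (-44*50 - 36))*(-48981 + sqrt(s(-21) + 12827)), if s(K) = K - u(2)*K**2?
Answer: -2315772699 + 47279*sqrt(14129) ≈ -2.3102e+9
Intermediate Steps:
u(t) = 3 - 3*t (u(t) = -3*(-1 + t) = 3 - 3*t)
s(K) = K + 3*K**2 (s(K) = K - (3 - 3*2)*K**2 = K - (3 - 6)*K**2 = K - (-3)*K**2 = K + 3*K**2)
(49515 + (-44*50 - 36))*(-48981 + sqrt(s(-21) + 12827)) = (49515 + (-44*50 - 36))*(-48981 + sqrt(-21*(1 + 3*(-21)) + 12827)) = (49515 + (-2200 - 36))*(-48981 + sqrt(-21*(1 - 63) + 12827)) = (49515 - 2236)*(-48981 + sqrt(-21*(-62) + 12827)) = 47279*(-48981 + sqrt(1302 + 12827)) = 47279*(-48981 + sqrt(14129)) = -2315772699 + 47279*sqrt(14129)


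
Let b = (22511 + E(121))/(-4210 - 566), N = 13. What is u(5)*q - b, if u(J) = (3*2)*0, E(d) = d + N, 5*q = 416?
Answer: 22645/4776 ≈ 4.7414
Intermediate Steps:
q = 416/5 (q = (⅕)*416 = 416/5 ≈ 83.200)
E(d) = 13 + d (E(d) = d + 13 = 13 + d)
u(J) = 0 (u(J) = 6*0 = 0)
b = -22645/4776 (b = (22511 + (13 + 121))/(-4210 - 566) = (22511 + 134)/(-4776) = 22645*(-1/4776) = -22645/4776 ≈ -4.7414)
u(5)*q - b = 0*(416/5) - 1*(-22645/4776) = 0 + 22645/4776 = 22645/4776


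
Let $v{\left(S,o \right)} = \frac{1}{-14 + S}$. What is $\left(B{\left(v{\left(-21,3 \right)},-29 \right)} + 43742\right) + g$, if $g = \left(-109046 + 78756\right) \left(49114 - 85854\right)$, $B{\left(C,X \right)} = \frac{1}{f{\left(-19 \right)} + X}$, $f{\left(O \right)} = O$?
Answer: $\frac{53419120415}{48} \approx 1.1129 \cdot 10^{9}$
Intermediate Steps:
$B{\left(C,X \right)} = \frac{1}{-19 + X}$
$g = 1112854600$ ($g = \left(-30290\right) \left(-36740\right) = 1112854600$)
$\left(B{\left(v{\left(-21,3 \right)},-29 \right)} + 43742\right) + g = \left(\frac{1}{-19 - 29} + 43742\right) + 1112854600 = \left(\frac{1}{-48} + 43742\right) + 1112854600 = \left(- \frac{1}{48} + 43742\right) + 1112854600 = \frac{2099615}{48} + 1112854600 = \frac{53419120415}{48}$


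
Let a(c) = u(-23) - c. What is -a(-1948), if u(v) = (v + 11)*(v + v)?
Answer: -2500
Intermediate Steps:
u(v) = 2*v*(11 + v) (u(v) = (11 + v)*(2*v) = 2*v*(11 + v))
a(c) = 552 - c (a(c) = 2*(-23)*(11 - 23) - c = 2*(-23)*(-12) - c = 552 - c)
-a(-1948) = -(552 - 1*(-1948)) = -(552 + 1948) = -1*2500 = -2500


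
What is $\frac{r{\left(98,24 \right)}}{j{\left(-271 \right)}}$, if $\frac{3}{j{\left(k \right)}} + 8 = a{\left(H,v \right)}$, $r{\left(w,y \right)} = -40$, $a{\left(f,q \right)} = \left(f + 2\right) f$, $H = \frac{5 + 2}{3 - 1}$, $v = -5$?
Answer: $-150$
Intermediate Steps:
$H = \frac{7}{2} \approx 3.5$
$a{\left(f,q \right)} = f \left(2 + f\right)$ ($a{\left(f,q \right)} = \left(2 + f\right) f = f \left(2 + f\right)$)
$j{\left(k \right)} = \frac{4}{15}$ ($j{\left(k \right)} = \frac{3}{-8 + \frac{7 \left(2 + \frac{7}{2}\right)}{2}} = \frac{3}{-8 + \frac{7}{2} \cdot \frac{11}{2}} = \frac{3}{-8 + \frac{77}{4}} = \frac{3}{\frac{45}{4}} = 3 \cdot \frac{4}{45} = \frac{4}{15}$)
$\frac{r{\left(98,24 \right)}}{j{\left(-271 \right)}} = - \frac{40}{\frac{4}{15}} = \left(-40\right) \frac{15}{4} = -150$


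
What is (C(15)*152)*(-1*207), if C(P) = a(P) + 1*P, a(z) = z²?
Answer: -7551360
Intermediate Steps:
C(P) = P + P² (C(P) = P² + 1*P = P² + P = P + P²)
(C(15)*152)*(-1*207) = ((15*(1 + 15))*152)*(-1*207) = ((15*16)*152)*(-207) = (240*152)*(-207) = 36480*(-207) = -7551360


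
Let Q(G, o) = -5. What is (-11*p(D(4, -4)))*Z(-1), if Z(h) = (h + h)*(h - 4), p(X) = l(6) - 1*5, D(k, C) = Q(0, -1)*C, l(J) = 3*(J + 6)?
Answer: -3410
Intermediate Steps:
l(J) = 18 + 3*J (l(J) = 3*(6 + J) = 18 + 3*J)
D(k, C) = -5*C
p(X) = 31 (p(X) = (18 + 3*6) - 1*5 = (18 + 18) - 5 = 36 - 5 = 31)
Z(h) = 2*h*(-4 + h) (Z(h) = (2*h)*(-4 + h) = 2*h*(-4 + h))
(-11*p(D(4, -4)))*Z(-1) = (-11*31)*(2*(-1)*(-4 - 1)) = -682*(-1)*(-5) = -341*10 = -3410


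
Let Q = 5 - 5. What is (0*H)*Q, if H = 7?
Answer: 0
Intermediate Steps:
Q = 0
(0*H)*Q = (0*7)*0 = 0*0 = 0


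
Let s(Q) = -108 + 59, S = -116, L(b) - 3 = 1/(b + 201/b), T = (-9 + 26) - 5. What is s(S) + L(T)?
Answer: -5286/115 ≈ -45.965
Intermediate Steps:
T = 12 (T = 17 - 5 = 12)
L(b) = 3 + 1/(b + 201/b)
s(Q) = -49
s(S) + L(T) = -49 + (603 + 12 + 3*12²)/(201 + 12²) = -49 + (603 + 12 + 3*144)/(201 + 144) = -49 + (603 + 12 + 432)/345 = -49 + (1/345)*1047 = -49 + 349/115 = -5286/115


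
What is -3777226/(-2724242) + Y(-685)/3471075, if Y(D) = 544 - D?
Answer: 6557191415684/4728024150075 ≈ 1.3869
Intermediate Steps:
-3777226/(-2724242) + Y(-685)/3471075 = -3777226/(-2724242) + (544 - 1*(-685))/3471075 = -3777226*(-1/2724242) + (544 + 685)*(1/3471075) = 1888613/1362121 + 1229*(1/3471075) = 1888613/1362121 + 1229/3471075 = 6557191415684/4728024150075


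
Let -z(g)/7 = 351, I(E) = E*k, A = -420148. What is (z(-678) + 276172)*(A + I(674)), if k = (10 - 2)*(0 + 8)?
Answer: -103193839580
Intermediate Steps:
k = 64 (k = 8*8 = 64)
I(E) = 64*E (I(E) = E*64 = 64*E)
z(g) = -2457 (z(g) = -7*351 = -2457)
(z(-678) + 276172)*(A + I(674)) = (-2457 + 276172)*(-420148 + 64*674) = 273715*(-420148 + 43136) = 273715*(-377012) = -103193839580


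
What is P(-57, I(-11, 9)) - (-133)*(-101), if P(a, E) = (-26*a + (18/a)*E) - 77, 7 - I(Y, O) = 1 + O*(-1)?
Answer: -228622/19 ≈ -12033.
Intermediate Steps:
I(Y, O) = 6 + O (I(Y, O) = 7 - (1 + O*(-1)) = 7 - (1 - O) = 7 + (-1 + O) = 6 + O)
P(a, E) = -77 - 26*a + 18*E/a (P(a, E) = (-26*a + 18*E/a) - 77 = -77 - 26*a + 18*E/a)
P(-57, I(-11, 9)) - (-133)*(-101) = (-77 - 26*(-57) + 18*(6 + 9)/(-57)) - (-133)*(-101) = (-77 + 1482 + 18*15*(-1/57)) - 1*13433 = (-77 + 1482 - 90/19) - 13433 = 26605/19 - 13433 = -228622/19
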